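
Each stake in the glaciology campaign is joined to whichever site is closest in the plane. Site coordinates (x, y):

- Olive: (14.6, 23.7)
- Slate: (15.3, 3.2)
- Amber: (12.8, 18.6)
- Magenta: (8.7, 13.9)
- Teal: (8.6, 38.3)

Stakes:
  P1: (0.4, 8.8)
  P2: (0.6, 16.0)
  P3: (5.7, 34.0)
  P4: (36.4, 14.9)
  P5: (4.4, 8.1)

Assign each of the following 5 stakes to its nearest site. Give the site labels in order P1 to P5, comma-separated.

Magenta, Magenta, Teal, Olive, Magenta

P1 → Magenta (d²=94.90)
P2 → Magenta (d²=70.02)
P3 → Teal (d²=26.90)
P4 → Olive (d²=552.68)
P5 → Magenta (d²=52.13)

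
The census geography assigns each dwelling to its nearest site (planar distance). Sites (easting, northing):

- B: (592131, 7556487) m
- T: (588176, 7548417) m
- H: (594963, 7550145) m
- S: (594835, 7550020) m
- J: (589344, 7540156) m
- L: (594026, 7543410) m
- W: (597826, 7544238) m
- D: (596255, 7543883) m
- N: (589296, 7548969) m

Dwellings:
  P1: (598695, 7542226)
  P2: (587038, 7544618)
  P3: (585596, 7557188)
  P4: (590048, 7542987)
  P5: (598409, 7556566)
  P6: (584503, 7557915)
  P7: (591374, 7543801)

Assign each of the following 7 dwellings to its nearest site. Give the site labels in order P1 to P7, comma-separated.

P1 → W (d²=4803305.00)
P2 → T (d²=15727445.00)
P3 → B (d²=43197626.00)
P4 → J (d²=8510177.00)
P5 → B (d²=39419525.00)
P6 → B (d²=60225568.00)
P7 → L (d²=7185985.00)

W, T, B, J, B, B, L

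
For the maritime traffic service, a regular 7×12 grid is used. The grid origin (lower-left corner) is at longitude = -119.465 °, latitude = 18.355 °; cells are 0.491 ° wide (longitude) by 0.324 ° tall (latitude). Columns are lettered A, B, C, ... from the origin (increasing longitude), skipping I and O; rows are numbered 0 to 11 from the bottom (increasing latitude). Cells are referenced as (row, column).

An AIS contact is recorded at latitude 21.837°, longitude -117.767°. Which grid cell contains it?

(10, D)

Column index: ⌊(-117.767 − -119.465) / 0.491⌋ = ⌊3.458⌋ = 3 → column D
Row offset from origin: ⌊(21.837 − 18.355) / 0.324⌋ = ⌊10.747⌋ = 10 → row 10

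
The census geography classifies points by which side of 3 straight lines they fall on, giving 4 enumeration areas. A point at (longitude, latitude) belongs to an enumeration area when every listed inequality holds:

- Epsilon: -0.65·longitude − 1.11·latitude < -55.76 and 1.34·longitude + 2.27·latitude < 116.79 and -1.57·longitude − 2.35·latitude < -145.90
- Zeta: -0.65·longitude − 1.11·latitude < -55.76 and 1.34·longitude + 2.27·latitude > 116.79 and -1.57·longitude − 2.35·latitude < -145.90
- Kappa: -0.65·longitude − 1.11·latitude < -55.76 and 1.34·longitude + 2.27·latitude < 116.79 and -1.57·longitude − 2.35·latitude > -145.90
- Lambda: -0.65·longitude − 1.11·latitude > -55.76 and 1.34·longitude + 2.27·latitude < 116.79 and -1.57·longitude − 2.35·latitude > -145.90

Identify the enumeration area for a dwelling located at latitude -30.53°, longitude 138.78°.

Epsilon

-0.65·138.78 − 1.11·-30.53 = -56.319, which is < -55.76
1.34·138.78 + 2.27·-30.53 = 116.662, which is < 116.79
-1.57·138.78 − 2.35·-30.53 = -146.139, which is < -145.90
This sign pattern matches Epsilon.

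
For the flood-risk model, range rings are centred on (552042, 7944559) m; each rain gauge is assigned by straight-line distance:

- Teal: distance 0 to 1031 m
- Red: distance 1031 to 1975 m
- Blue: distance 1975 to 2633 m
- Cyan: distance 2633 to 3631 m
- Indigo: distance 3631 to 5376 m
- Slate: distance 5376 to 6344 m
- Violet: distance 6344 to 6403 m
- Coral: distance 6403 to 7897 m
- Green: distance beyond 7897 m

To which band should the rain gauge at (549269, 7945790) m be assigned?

Distance = √((549269−552042)² + (7945790−7944559)²) = √(7689529.000 + 1515361.000) = 3033.956 m.
2633 ≤ 3033.956 < 3631 → Cyan.

Cyan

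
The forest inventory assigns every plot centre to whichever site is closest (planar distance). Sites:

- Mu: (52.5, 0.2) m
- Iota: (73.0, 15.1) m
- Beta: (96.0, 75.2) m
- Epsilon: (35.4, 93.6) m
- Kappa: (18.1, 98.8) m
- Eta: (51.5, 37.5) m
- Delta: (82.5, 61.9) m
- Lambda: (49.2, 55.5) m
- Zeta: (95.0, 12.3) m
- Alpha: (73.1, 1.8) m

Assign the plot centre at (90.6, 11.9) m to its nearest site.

Zeta

Squared distances to each site:
Mu: 1588.500; Iota: 320.000; Beta: 4036.050; Epsilon: 9721.930; Kappa: 12807.860; Eta: 2184.170; Delta: 2565.610; Lambda: 3614.920; Zeta: 19.520; Alpha: 408.260.
Minimum at Zeta.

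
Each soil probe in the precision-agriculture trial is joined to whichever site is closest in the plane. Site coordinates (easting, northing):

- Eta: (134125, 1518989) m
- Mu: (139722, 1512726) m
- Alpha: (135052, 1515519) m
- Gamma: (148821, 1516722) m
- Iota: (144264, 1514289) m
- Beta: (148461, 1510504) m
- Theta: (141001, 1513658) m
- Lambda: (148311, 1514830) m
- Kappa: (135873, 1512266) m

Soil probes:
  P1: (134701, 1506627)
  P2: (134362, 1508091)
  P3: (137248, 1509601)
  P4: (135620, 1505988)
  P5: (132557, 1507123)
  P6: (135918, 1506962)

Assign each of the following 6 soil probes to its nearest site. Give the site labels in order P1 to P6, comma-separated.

Kappa, Kappa, Kappa, Kappa, Kappa, Kappa

P1 → Kappa (d²=33171905.00)
P2 → Kappa (d²=19713746.00)
P3 → Kappa (d²=8992850.00)
P4 → Kappa (d²=39477293.00)
P5 → Kappa (d²=37446305.00)
P6 → Kappa (d²=28134441.00)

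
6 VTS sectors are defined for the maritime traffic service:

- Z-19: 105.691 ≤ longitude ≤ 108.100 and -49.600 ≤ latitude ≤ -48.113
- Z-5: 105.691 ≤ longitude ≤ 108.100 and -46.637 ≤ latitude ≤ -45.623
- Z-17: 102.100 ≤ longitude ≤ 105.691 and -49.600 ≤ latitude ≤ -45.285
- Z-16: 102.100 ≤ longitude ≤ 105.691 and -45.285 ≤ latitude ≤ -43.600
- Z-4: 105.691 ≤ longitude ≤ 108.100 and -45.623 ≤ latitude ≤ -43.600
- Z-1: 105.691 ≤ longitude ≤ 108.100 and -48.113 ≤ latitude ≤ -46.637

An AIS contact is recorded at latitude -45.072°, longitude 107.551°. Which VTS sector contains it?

The point has longitude = 107.551 and latitude = -45.072.
Only Z-4 satisfies 105.691 ≤ longitude ≤ 108.100 and -45.623 ≤ latitude ≤ -43.600.

Z-4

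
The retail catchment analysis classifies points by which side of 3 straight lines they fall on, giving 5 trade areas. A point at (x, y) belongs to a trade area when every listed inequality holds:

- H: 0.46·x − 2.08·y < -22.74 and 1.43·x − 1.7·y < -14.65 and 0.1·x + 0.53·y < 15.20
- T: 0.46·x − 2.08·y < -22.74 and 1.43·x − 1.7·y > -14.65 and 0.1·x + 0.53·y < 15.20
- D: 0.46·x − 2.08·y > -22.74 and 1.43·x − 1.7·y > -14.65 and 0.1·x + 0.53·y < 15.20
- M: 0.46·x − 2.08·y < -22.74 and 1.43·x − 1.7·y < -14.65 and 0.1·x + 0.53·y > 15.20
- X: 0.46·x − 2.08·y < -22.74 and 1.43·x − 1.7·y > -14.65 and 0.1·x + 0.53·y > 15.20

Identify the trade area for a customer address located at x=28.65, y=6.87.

0.46·28.65 − 2.08·6.87 = -1.111, which is > -22.74
1.43·28.65 − 1.7·6.87 = 29.290, which is > -14.65
0.1·28.65 + 0.53·6.87 = 6.506, which is < 15.20
This sign pattern matches D.

D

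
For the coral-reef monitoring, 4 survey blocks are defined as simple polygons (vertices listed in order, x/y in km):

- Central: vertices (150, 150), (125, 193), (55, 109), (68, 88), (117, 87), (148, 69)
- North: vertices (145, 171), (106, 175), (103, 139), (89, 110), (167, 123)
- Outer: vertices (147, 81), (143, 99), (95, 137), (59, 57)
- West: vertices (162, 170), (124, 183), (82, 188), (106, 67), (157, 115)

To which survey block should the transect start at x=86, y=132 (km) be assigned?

Cast a ray rightward from (86, 132). For each polygon, the edges (by vertex number in listed order) whose endpoints lie on opposite sides of y = 132, where each meets that height, and whether that is right or left of the point:
Central: 2–3 at x≈74.2 (left), 6–1 at x≈149.6 (right) → 1 crossing.
North: 3–4 at x≈99.6 (right), 5–1 at x≈162.9 (right) → 2 crossings.
Outer: 2–3 at x≈101.3 (right), 3–4 at x≈92.8 (right) → 2 crossings.
West: 3–4 at x≈93.1 (right), 5–1 at x≈158.5 (right) → 2 crossings.
Only Central has an odd count, so the point is inside Central.

Central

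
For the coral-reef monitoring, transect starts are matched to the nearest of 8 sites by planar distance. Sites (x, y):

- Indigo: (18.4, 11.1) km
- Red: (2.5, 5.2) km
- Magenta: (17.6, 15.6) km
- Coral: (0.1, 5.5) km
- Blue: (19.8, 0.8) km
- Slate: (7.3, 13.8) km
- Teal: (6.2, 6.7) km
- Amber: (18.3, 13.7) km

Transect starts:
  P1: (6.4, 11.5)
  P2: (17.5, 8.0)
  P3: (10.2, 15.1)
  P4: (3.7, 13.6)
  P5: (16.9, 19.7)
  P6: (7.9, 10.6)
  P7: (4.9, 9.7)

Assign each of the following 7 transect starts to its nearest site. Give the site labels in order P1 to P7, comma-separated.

Slate, Indigo, Slate, Slate, Magenta, Slate, Teal

P1 → Slate (d²=6.10)
P2 → Indigo (d²=10.42)
P3 → Slate (d²=10.10)
P4 → Slate (d²=13.00)
P5 → Magenta (d²=17.30)
P6 → Slate (d²=10.60)
P7 → Teal (d²=10.69)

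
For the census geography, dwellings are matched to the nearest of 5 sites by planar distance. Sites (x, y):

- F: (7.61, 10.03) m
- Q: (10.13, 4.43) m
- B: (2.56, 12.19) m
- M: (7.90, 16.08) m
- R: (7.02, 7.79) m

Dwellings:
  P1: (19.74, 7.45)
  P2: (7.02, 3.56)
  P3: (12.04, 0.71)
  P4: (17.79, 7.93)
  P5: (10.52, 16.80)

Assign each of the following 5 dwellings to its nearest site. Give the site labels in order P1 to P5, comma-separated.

Q, Q, Q, Q, M

P1 → Q (d²=101.47)
P2 → Q (d²=10.43)
P3 → Q (d²=17.49)
P4 → Q (d²=70.93)
P5 → M (d²=7.38)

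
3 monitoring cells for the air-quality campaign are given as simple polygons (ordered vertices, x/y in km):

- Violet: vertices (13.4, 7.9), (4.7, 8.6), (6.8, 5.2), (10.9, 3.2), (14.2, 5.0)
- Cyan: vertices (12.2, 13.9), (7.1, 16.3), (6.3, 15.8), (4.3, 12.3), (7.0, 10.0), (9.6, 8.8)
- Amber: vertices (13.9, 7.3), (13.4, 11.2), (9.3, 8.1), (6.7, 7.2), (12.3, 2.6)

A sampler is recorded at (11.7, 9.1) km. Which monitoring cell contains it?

Cast a ray rightward from (11.7, 9.1). For each polygon, the edges (by vertex number in listed order) whose endpoints lie on opposite sides of y = 9.1, where each meets that height, and whether that is right or left of the point:
Violet: no edge straddles that height → 0 crossings.
Cyan: 5–6 at x≈8.95 (left), 6–1 at x≈9.75 (left) → 0 crossings.
Amber: 1–2 at x≈13.67 (right), 2–3 at x≈10.62 (left) → 1 crossing.
Only Amber has an odd count, so the point is inside Amber.

Amber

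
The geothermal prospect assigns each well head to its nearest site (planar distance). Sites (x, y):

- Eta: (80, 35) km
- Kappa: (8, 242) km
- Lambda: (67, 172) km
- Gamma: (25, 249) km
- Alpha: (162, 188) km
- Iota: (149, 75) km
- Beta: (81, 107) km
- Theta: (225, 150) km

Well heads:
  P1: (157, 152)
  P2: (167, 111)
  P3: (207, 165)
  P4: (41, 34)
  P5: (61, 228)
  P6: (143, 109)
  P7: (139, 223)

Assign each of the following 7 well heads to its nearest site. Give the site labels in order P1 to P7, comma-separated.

P1 → Alpha (d²=1321.00)
P2 → Iota (d²=1620.00)
P3 → Theta (d²=549.00)
P4 → Eta (d²=1522.00)
P5 → Gamma (d²=1737.00)
P6 → Iota (d²=1192.00)
P7 → Alpha (d²=1754.00)

Alpha, Iota, Theta, Eta, Gamma, Iota, Alpha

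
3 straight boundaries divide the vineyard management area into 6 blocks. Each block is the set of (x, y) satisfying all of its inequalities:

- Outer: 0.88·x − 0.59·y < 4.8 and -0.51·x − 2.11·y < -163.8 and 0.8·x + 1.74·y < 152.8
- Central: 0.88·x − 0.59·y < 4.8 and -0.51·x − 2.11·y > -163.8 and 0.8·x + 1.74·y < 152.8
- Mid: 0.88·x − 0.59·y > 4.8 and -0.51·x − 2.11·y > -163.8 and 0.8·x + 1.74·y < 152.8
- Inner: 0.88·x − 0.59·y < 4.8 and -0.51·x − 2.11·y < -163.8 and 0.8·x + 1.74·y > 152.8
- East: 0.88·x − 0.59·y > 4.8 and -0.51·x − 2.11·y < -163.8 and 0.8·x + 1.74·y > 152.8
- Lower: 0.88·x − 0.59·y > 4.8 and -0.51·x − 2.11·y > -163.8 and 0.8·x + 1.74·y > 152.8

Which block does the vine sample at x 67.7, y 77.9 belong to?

0.88·67.7 − 0.59·77.9 = 13.615, which is > 4.8
-0.51·67.7 − 2.11·77.9 = -198.896, which is < -163.8
0.8·67.7 + 1.74·77.9 = 189.706, which is > 152.8
This sign pattern matches East.

East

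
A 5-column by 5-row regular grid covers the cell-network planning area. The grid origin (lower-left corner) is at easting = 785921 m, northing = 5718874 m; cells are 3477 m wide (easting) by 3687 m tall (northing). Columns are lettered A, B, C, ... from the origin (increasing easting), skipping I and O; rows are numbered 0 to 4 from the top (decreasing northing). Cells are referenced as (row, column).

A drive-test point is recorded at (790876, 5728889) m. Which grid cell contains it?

(2, B)

Column index: ⌊(790876 − 785921) / 3477⌋ = ⌊1.425⌋ = 1 → column B
Row offset from origin: ⌊(5728889 − 5718874) / 3687⌋ = ⌊2.716⌋ = 2 → row 2 (counted from top)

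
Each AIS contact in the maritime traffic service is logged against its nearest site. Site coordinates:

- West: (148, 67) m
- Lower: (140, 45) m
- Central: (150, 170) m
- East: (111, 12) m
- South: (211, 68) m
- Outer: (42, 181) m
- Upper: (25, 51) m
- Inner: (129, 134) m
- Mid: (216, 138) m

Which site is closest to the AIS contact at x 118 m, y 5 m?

East

Squared distances to each site:
West: 4744.000; Lower: 2084.000; Central: 28249.000; East: 98.000; South: 12618.000; Outer: 36752.000; Upper: 10765.000; Inner: 16762.000; Mid: 27293.000.
Minimum at East.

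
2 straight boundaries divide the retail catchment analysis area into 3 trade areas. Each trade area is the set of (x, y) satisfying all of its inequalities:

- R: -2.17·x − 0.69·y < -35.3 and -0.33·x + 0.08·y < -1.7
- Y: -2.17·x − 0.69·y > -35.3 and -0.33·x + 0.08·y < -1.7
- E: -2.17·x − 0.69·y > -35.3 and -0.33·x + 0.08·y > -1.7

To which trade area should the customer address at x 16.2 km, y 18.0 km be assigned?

-2.17·16.2 − 0.69·18.0 = -47.574, which is < -35.3
-0.33·16.2 + 0.08·18.0 = -3.906, which is < -1.7
This sign pattern matches R.

R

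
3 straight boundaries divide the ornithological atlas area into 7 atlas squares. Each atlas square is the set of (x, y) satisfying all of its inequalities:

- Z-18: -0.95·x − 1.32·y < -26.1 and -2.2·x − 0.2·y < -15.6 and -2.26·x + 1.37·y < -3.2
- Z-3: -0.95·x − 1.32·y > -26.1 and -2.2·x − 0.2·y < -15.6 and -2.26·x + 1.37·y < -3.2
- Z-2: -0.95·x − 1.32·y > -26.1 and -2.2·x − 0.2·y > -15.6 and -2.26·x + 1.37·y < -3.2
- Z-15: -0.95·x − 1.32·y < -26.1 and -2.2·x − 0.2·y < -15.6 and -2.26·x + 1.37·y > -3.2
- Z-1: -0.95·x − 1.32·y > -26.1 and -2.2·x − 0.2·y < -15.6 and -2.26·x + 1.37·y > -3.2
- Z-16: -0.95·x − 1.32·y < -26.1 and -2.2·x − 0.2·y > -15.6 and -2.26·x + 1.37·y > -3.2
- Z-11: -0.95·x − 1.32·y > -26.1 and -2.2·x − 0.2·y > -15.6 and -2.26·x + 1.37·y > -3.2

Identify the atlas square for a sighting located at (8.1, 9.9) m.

-0.95·8.1 − 1.32·9.9 = -20.763, which is > -26.1
-2.2·8.1 − 0.2·9.9 = -19.800, which is < -15.6
-2.26·8.1 + 1.37·9.9 = -4.743, which is < -3.2
This sign pattern matches Z-3.

Z-3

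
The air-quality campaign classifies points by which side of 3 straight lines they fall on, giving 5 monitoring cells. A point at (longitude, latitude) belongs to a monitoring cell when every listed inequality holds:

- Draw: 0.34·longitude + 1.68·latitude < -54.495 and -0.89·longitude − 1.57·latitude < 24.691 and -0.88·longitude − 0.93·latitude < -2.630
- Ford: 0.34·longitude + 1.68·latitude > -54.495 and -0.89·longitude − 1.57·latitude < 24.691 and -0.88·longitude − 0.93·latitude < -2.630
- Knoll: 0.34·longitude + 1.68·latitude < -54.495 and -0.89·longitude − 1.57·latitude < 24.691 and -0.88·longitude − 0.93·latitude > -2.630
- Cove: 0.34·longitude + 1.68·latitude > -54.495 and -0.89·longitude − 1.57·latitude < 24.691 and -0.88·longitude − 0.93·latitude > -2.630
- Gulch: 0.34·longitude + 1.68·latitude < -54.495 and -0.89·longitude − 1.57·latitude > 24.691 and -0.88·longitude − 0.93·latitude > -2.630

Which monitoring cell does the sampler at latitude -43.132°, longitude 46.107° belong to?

0.34·46.107 + 1.68·-43.132 = -56.785, which is < -54.495
-0.89·46.107 − 1.57·-43.132 = 26.682, which is > 24.691
-0.88·46.107 − 0.93·-43.132 = -0.461, which is > -2.630
This sign pattern matches Gulch.

Gulch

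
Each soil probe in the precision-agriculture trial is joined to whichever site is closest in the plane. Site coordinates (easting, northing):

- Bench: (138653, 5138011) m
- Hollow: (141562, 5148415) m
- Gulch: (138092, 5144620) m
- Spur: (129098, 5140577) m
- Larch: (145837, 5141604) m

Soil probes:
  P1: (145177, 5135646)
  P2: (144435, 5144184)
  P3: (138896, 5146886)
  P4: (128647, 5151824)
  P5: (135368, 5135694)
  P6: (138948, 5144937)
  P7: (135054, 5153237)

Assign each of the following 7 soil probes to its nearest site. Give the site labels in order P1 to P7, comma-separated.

P1 → Larch (d²=35933364.00)
P2 → Larch (d²=8622004.00)
P3 → Gulch (d²=5781172.00)
P4 → Spur (d²=126698410.00)
P5 → Bench (d²=16159714.00)
P6 → Gulch (d²=833225.00)
P7 → Hollow (d²=65605748.00)

Larch, Larch, Gulch, Spur, Bench, Gulch, Hollow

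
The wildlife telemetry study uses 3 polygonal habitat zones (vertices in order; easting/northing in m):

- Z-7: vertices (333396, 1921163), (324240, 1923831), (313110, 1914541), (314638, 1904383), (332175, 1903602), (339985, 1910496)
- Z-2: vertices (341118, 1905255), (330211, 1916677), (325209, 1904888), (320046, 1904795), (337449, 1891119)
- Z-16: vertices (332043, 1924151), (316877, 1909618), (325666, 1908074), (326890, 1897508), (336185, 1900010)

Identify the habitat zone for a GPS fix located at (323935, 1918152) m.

Cast a ray rightward from (323935, 1918152). For each polygon, the edges (by vertex number in listed order) whose endpoints lie on opposite sides of northing = 1918152, where each meets that height, and whether that is right or left of the point:
Z-7: 2–3 at easting≈317436.2 (left), 6–1 at easting≈335255.9 (right) → 1 crossing.
Z-2: no edge straddles that height → 0 crossings.
Z-16: 1–2 at easting≈325782.7 (right), 5–1 at easting≈333072.3 (right) → 2 crossings.
Only Z-7 has an odd count, so the point is inside Z-7.

Z-7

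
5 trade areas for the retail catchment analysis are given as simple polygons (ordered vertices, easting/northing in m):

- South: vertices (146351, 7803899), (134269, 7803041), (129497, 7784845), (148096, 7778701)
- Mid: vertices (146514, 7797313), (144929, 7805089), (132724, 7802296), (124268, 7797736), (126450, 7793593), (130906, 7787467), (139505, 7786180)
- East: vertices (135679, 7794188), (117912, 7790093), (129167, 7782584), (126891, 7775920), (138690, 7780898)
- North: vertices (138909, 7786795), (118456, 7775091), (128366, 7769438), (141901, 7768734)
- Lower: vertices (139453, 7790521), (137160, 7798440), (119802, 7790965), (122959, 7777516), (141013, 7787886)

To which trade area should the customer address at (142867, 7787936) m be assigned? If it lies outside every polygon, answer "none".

Cast a ray rightward from (142867, 7787936). For each polygon, the edges (by vertex number in listed order) whose endpoints lie on opposite sides of northing = 7787936, where each meets that height, and whether that is right or left of the point:
South: 2–3 at easting≈130307.6 (left), 4–1 at easting≈147456.5 (right) → 1 crossing.
Mid: 5–6 at easting≈130564.9 (left), 7–1 at easting≈140610.5 (left) → 0 crossings.
East: 2–3 at easting≈121145.1 (left), 5–1 at easting≈137095.5 (left) → 0 crossings.
North: no edge straddles that height → 0 crossings.
Lower: 3–4 at easting≈120513.0 (left), 5–1 at easting≈140983.4 (left) → 0 crossings.
Only South has an odd count, so the point is inside South.

South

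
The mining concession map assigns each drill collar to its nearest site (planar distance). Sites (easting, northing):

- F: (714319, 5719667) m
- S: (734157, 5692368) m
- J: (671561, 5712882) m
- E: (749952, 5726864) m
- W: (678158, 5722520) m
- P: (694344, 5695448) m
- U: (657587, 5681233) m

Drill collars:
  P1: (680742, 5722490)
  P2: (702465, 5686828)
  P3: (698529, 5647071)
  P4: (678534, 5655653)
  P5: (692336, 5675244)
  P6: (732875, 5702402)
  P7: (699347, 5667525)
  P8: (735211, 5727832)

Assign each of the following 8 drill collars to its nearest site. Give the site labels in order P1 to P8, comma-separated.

W, P, P, U, P, S, P, E

P1 → W (d²=6677956.00)
P2 → P (d²=140255041.00)
P3 → P (d²=2357848354.00)
P4 → U (d²=1093113209.00)
P5 → P (d²=412233680.00)
P6 → S (d²=102324680.00)
P7 → P (d²=804723938.00)
P8 → E (d²=218234105.00)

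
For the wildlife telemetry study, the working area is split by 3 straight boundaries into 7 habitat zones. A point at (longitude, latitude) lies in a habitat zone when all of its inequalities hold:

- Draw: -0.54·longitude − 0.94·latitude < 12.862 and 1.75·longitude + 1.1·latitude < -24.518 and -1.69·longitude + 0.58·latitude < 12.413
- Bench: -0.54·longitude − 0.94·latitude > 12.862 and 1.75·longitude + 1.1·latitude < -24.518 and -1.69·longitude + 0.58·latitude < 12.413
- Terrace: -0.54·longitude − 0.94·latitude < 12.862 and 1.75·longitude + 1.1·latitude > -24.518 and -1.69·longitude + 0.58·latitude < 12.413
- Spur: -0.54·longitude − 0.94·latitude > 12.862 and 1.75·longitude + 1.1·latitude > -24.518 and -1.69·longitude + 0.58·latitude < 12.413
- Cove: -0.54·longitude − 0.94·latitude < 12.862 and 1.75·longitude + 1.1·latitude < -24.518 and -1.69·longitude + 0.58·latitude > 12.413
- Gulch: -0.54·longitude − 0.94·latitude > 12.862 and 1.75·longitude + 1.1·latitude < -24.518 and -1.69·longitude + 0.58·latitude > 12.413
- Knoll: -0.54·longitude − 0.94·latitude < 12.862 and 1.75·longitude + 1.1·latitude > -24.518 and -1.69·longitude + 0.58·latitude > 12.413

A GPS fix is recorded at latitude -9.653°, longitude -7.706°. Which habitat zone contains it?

-0.54·-7.706 − 0.94·-9.653 = 13.235, which is > 12.862
1.75·-7.706 + 1.1·-9.653 = -24.104, which is > -24.518
-1.69·-7.706 + 0.58·-9.653 = 7.424, which is < 12.413
This sign pattern matches Spur.

Spur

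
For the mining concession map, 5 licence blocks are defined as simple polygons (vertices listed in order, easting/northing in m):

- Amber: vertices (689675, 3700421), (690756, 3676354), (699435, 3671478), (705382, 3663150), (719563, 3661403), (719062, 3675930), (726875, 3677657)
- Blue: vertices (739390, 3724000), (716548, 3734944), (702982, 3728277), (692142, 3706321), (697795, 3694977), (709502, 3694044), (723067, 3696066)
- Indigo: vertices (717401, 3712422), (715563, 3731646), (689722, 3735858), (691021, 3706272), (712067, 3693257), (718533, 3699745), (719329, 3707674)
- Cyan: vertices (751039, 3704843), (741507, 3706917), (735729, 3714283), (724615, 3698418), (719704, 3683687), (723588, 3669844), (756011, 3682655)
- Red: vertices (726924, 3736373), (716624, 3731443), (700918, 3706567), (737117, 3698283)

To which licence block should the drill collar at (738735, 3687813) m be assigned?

Cast a ray rightward from (738735, 3687813). For each polygon, the edges (by vertex number in listed order) whose endpoints lie on opposite sides of northing = 3687813, where each meets that height, and whether that is right or left of the point:
Amber: 1–2 at easting≈690241.3 (left), 7–1 at easting≈710278.5 (left) → 0 crossings.
Blue: no edge straddles that height → 0 crossings.
Indigo: no edge straddles that height → 0 crossings.
Cyan: 4–5 at easting≈721079.5 (left), 7–1 at easting≈754855.2 (right) → 1 crossing.
Red: no edge straddles that height → 0 crossings.
Only Cyan has an odd count, so the point is inside Cyan.

Cyan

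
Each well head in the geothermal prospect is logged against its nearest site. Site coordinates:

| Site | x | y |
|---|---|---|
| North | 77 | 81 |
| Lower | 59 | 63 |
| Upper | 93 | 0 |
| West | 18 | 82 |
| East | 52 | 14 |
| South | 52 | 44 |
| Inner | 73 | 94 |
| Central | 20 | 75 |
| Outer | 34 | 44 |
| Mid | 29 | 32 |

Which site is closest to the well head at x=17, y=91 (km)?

West

Squared distances to each site:
North: 3700.000; Lower: 2548.000; Upper: 14057.000; West: 82.000; East: 7154.000; South: 3434.000; Inner: 3145.000; Central: 265.000; Outer: 2498.000; Mid: 3625.000.
Minimum at West.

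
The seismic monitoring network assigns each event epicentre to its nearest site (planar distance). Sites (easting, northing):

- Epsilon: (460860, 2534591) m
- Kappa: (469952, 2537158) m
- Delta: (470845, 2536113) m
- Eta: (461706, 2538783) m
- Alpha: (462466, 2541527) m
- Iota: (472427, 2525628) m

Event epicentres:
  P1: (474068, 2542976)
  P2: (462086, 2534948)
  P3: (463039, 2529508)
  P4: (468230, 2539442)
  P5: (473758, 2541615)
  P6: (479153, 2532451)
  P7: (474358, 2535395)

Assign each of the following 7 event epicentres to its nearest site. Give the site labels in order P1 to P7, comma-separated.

P1 → Kappa (d²=50790580.00)
P2 → Epsilon (d²=1630525.00)
P3 → Epsilon (d²=30584930.00)
P4 → Kappa (d²=8181940.00)
P5 → Kappa (d²=34350485.00)
P6 → Delta (d²=82433108.00)
P7 → Delta (d²=12856693.00)

Kappa, Epsilon, Epsilon, Kappa, Kappa, Delta, Delta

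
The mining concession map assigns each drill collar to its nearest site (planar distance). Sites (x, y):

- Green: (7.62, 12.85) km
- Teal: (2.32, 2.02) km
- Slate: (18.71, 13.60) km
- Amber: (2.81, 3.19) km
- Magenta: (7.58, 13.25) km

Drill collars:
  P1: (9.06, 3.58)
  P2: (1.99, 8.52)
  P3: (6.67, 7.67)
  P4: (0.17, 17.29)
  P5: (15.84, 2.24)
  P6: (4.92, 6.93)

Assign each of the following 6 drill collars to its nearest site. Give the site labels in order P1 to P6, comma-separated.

Amber, Amber, Green, Magenta, Slate, Amber

P1 → Amber (d²=39.21)
P2 → Amber (d²=29.08)
P3 → Green (d²=27.73)
P4 → Magenta (d²=71.23)
P5 → Slate (d²=137.29)
P6 → Amber (d²=18.44)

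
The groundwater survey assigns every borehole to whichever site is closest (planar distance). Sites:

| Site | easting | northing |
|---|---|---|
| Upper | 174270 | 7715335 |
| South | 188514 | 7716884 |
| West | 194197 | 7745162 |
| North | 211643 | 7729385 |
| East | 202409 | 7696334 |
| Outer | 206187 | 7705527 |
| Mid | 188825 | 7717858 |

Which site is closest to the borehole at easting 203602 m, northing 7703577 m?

Squared distances to each site:
Upper: 998616788.000; South: 404723993.000; West: 1817766250.000; North: 730710545.000; East: 53884298.000; Outer: 10484725.000; Mid: 422306690.000.
Minimum at Outer.

Outer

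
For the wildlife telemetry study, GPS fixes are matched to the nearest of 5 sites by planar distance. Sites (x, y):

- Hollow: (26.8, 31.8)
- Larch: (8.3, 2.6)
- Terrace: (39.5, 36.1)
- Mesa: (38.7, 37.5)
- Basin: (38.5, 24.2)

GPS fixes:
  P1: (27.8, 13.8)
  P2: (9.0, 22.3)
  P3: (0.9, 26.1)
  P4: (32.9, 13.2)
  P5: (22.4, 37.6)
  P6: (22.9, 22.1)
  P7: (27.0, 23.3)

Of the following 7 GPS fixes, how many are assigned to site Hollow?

P1 → Basin
P2 → Larch
P3 → Larch
P4 → Basin
P5 → Hollow
P6 → Hollow
P7 → Hollow
3 of the 7 go to Hollow.

3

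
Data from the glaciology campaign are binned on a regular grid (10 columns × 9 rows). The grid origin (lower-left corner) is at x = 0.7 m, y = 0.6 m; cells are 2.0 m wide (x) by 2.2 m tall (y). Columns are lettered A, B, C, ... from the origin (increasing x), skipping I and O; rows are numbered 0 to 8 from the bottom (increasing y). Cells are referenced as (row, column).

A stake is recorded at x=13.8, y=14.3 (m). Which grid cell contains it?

(6, G)

Column index: ⌊(13.8 − 0.7) / 2.0⌋ = ⌊6.550⌋ = 6 → column G
Row offset from origin: ⌊(14.3 − 0.6) / 2.2⌋ = ⌊6.227⌋ = 6 → row 6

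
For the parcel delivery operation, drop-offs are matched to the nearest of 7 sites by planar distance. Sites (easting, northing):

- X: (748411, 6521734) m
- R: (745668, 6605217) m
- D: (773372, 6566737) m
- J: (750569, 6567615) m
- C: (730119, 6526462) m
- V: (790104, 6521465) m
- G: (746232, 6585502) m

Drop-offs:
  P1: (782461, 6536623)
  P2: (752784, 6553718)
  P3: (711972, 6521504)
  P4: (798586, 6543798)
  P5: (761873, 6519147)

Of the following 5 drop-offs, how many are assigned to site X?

1

P1 → V
P2 → J
P3 → C
P4 → V
P5 → X
1 of the 5 goes to X.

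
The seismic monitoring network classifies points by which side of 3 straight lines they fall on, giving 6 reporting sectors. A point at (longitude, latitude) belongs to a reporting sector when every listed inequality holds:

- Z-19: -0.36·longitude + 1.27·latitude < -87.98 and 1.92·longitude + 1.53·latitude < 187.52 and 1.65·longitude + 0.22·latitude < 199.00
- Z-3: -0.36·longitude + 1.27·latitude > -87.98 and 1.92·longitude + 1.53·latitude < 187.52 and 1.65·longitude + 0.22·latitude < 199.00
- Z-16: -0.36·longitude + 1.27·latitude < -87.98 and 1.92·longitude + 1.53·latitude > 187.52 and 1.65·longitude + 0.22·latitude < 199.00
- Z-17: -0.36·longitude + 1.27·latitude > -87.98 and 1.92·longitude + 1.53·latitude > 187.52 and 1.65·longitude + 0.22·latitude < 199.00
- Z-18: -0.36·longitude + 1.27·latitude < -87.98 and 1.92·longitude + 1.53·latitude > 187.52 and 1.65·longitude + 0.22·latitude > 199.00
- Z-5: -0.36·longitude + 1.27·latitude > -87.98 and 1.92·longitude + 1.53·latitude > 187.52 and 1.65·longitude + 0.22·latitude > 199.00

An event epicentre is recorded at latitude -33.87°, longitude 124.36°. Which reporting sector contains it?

-0.36·124.36 + 1.27·-33.87 = -87.784, which is > -87.98
1.92·124.36 + 1.53·-33.87 = 186.950, which is < 187.52
1.65·124.36 + 0.22·-33.87 = 197.743, which is < 199.00
This sign pattern matches Z-3.

Z-3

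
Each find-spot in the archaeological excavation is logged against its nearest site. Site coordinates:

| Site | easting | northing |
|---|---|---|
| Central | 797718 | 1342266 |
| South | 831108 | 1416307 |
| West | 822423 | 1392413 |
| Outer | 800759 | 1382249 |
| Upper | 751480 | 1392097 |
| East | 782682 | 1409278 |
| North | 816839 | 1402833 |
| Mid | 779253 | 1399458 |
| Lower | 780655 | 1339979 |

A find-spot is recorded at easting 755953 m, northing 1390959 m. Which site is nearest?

Squared distances to each site:
Central: 4115323474.000; South: 6290795129.000; West: 4420375016.000; Outer: 2083441736.000; Upper: 21302773.000; East: 1050025202.000; North: 3848096872.000; Mid: 615123001.000; Lower: 3209149204.000.
Minimum at Upper.

Upper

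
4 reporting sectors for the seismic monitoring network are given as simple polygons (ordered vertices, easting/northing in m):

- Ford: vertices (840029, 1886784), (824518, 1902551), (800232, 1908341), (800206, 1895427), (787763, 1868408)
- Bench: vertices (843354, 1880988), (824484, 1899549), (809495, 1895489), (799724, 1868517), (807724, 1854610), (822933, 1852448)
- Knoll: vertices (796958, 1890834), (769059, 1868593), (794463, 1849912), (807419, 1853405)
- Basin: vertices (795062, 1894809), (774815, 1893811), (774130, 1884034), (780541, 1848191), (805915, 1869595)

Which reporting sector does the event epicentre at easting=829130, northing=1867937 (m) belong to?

Bench

Cast a ray rightward from (829130, 1867937). For each polygon, the edges (by vertex number in listed order) whose endpoints lie on opposite sides of northing = 1867937, where each meets that height, and whether that is right or left of the point:
Ford: no edge straddles that height → 0 crossings.
Bench: 4–5 at easting≈800057.6 (left), 6–1 at easting≈834015.7 (right) → 1 crossing.
Knoll: 2–3 at easting≈769951.1 (left), 4–1 at easting≈803357.5 (left) → 0 crossings.
Basin: 3–4 at easting≈777009.2 (left), 4–5 at easting≈803949.5 (left) → 0 crossings.
Only Bench has an odd count, so the point is inside Bench.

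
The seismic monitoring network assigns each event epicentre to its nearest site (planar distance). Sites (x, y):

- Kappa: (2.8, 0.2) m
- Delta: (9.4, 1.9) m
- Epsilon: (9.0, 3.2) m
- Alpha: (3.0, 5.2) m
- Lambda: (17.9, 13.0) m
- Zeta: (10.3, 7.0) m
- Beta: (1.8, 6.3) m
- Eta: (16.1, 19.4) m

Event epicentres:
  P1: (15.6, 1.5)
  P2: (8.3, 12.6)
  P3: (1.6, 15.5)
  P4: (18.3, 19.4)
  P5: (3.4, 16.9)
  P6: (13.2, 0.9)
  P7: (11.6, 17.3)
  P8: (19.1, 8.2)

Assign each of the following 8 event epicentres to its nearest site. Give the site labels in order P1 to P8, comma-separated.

P1 → Delta (d²=38.60)
P2 → Zeta (d²=35.36)
P3 → Beta (d²=84.68)
P4 → Eta (d²=4.84)
P5 → Beta (d²=114.92)
P6 → Delta (d²=15.44)
P7 → Eta (d²=24.66)
P8 → Lambda (d²=24.48)

Delta, Zeta, Beta, Eta, Beta, Delta, Eta, Lambda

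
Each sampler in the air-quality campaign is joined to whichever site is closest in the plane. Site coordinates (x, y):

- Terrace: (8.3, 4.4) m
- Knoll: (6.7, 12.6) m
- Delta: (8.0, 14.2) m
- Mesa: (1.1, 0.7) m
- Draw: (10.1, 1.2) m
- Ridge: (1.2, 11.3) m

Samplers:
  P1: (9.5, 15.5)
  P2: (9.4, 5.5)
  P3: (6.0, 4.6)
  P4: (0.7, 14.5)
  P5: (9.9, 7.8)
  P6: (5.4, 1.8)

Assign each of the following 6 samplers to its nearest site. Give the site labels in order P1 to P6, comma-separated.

Delta, Terrace, Terrace, Ridge, Terrace, Terrace

P1 → Delta (d²=3.94)
P2 → Terrace (d²=2.42)
P3 → Terrace (d²=5.33)
P4 → Ridge (d²=10.49)
P5 → Terrace (d²=14.12)
P6 → Terrace (d²=15.17)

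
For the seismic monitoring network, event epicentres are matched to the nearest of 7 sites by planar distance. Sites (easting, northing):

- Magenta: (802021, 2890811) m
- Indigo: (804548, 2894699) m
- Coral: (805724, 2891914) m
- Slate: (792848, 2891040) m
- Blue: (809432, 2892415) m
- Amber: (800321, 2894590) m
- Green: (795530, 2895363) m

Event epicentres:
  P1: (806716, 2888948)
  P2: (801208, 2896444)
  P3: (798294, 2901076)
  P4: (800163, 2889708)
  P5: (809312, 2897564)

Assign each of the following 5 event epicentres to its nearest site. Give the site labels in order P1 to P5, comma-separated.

Coral, Amber, Green, Magenta, Blue

P1 → Coral (d²=9781220.00)
P2 → Amber (d²=4224085.00)
P3 → Green (d²=40278065.00)
P4 → Magenta (d²=4668773.00)
P5 → Blue (d²=26526601.00)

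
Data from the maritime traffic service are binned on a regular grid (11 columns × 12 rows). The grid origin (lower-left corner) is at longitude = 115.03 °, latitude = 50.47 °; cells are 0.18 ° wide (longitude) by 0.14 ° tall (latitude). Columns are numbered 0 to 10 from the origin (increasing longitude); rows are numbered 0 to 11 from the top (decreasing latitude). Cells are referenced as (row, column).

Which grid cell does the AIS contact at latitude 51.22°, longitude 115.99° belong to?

(6, 5)

Column index: ⌊(115.99 − 115.03) / 0.18⌋ = ⌊5.333⌋ = 5
Row offset from origin: ⌊(51.22 − 50.47) / 0.14⌋ = ⌊5.357⌋ = 5 → row 6 (counted from top)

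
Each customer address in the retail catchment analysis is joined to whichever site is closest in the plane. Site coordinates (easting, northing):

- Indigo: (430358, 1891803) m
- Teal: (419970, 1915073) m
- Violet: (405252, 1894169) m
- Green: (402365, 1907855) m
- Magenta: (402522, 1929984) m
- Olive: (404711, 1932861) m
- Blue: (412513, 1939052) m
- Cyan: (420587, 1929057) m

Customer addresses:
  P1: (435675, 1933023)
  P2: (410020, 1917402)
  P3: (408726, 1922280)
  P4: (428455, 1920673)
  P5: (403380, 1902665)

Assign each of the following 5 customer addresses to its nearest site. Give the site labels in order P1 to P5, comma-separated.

P1 → Cyan (d²=243376900.00)
P2 → Teal (d²=104426741.00)
P3 → Magenta (d²=97841232.00)
P4 → Teal (d²=103355225.00)
P5 → Green (d²=27966325.00)

Cyan, Teal, Magenta, Teal, Green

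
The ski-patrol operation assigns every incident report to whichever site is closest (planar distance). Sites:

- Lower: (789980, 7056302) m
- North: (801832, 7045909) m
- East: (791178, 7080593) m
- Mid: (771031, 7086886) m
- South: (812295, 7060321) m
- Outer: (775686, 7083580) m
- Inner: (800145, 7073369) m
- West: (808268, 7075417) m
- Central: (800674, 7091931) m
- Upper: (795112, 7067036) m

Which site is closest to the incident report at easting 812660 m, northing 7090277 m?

Central

Squared distances to each site:
Lower: 1668683025.000; North: 2085765008.000; East: 555256180.000; Mid: 1744472522.000; South: 897495161.000; Outer: 1411926485.000; Inner: 442505689.000; West: 240109264.000; Central: 146399912.000; Upper: 848076385.000.
Minimum at Central.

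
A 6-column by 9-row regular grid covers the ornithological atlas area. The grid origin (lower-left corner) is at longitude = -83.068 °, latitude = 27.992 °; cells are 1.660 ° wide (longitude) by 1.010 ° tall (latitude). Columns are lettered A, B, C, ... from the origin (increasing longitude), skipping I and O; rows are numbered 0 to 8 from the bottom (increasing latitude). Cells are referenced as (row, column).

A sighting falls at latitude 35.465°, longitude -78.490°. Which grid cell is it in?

Column index: ⌊(-78.490 − -83.068) / 1.660⌋ = ⌊2.758⌋ = 2 → column C
Row offset from origin: ⌊(35.465 − 27.992) / 1.010⌋ = ⌊7.399⌋ = 7 → row 7

(7, C)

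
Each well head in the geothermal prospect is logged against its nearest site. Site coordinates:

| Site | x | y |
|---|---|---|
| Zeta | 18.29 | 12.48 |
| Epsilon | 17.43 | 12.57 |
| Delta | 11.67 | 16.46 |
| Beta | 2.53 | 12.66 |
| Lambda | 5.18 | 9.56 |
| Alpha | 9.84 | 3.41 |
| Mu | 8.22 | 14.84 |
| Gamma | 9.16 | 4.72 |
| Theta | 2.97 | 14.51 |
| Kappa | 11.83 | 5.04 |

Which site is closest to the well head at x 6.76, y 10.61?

Squared distances to each site:
Zeta: 136.438; Epsilon: 117.691; Delta: 58.331; Beta: 22.095; Lambda: 3.599; Alpha: 61.326; Mu: 20.025; Gamma: 40.452; Theta: 29.574; Kappa: 56.730.
Minimum at Lambda.

Lambda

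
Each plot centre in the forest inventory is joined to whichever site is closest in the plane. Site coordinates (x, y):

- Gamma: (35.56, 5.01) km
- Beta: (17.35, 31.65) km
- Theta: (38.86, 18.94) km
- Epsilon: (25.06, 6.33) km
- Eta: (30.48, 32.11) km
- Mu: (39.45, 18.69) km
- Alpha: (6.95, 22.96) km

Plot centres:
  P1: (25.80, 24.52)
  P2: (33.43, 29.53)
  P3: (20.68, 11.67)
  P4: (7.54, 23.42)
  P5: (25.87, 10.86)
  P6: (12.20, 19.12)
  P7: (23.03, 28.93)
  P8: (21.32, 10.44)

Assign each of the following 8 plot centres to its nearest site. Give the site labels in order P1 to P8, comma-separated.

Eta, Eta, Epsilon, Alpha, Epsilon, Alpha, Beta, Epsilon

P1 → Eta (d²=79.51)
P2 → Eta (d²=15.36)
P3 → Epsilon (d²=47.70)
P4 → Alpha (d²=0.56)
P5 → Epsilon (d²=21.18)
P6 → Alpha (d²=42.31)
P7 → Beta (d²=39.66)
P8 → Epsilon (d²=30.88)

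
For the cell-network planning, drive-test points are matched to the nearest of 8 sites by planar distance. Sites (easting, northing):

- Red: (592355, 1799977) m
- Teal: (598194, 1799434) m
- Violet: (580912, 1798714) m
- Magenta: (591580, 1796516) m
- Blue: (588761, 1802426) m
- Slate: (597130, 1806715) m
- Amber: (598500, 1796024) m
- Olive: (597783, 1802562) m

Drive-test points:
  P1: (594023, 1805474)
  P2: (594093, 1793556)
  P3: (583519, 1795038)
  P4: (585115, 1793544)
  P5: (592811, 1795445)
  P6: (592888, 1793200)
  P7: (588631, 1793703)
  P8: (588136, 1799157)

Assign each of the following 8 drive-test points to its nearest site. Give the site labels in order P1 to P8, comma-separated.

Slate, Magenta, Violet, Violet, Magenta, Magenta, Magenta, Blue

P1 → Slate (d²=11193530.00)
P2 → Magenta (d²=15076769.00)
P3 → Violet (d²=20309425.00)
P4 → Violet (d²=44394109.00)
P5 → Magenta (d²=2662402.00)
P6 → Magenta (d²=12706720.00)
P7 → Magenta (d²=16609570.00)
P8 → Blue (d²=11076986.00)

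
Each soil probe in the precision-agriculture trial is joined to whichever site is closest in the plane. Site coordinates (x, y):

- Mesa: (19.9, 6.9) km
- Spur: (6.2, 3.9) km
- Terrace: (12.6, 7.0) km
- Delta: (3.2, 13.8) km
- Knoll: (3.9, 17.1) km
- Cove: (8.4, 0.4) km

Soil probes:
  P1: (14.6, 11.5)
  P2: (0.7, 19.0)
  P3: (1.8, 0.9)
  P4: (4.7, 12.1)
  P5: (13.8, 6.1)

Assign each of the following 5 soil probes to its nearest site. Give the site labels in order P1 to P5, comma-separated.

P1 → Terrace (d²=24.25)
P2 → Knoll (d²=13.85)
P3 → Spur (d²=28.36)
P4 → Delta (d²=5.14)
P5 → Terrace (d²=2.25)

Terrace, Knoll, Spur, Delta, Terrace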